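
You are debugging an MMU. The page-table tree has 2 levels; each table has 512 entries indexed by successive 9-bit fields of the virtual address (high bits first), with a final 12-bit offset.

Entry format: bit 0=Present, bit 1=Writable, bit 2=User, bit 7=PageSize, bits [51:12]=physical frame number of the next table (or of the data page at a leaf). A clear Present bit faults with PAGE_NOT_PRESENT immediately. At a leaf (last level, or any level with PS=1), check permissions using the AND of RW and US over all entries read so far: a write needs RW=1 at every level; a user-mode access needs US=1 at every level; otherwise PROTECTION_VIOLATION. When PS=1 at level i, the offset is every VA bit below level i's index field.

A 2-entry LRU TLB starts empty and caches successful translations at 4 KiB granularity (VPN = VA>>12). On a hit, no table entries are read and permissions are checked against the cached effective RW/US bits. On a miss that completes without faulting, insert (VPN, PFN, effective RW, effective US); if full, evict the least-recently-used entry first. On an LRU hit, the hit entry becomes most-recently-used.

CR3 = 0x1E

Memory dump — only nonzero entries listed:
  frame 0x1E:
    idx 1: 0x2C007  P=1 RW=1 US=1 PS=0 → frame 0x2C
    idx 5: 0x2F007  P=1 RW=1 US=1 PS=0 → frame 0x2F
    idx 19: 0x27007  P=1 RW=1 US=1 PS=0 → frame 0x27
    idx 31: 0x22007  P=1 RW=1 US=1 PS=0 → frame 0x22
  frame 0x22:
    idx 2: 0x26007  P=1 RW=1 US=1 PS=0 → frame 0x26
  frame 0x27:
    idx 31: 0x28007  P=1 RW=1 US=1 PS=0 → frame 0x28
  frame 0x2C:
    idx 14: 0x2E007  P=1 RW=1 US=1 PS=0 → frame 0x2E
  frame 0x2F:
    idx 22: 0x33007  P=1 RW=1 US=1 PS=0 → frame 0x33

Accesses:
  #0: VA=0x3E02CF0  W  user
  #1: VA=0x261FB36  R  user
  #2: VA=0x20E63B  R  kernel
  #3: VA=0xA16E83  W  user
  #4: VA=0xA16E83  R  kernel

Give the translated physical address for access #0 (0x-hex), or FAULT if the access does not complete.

Trace:
#0 VA=0x3E02CF0 (w,user):
  L0: frame=0x1E idx=31 entry=0x22007 [P=1 RW=1 US=1 PS=0]
  L1: frame=0x22 idx=2 entry=0x26007 [P=1 RW=1 US=1 PS=0]
  → PA=0x26CF0  (2 entries read)
#1 VA=0x261FB36 (r,user):
  L0: frame=0x1E idx=19 entry=0x27007 [P=1 RW=1 US=1 PS=0]
  L1: frame=0x27 idx=31 entry=0x28007 [P=1 RW=1 US=1 PS=0]
  → PA=0x28B36  (2 entries read)
#2 VA=0x20E63B (r,kernel):
  L0: frame=0x1E idx=1 entry=0x2C007 [P=1 RW=1 US=1 PS=0]
  L1: frame=0x2C idx=14 entry=0x2E007 [P=1 RW=1 US=1 PS=0]
  → PA=0x2E63B  (2 entries read)
#3 VA=0xA16E83 (w,user):
  L0: frame=0x1E idx=5 entry=0x2F007 [P=1 RW=1 US=1 PS=0]
  L1: frame=0x2F idx=22 entry=0x33007 [P=1 RW=1 US=1 PS=0]
  → PA=0x33E83  (2 entries read)
#4 VA=0xA16E83 (r,kernel):
  TLB hit vpn=0xA16 → PA=0x33E83

Access #0 PA: 0x26CF0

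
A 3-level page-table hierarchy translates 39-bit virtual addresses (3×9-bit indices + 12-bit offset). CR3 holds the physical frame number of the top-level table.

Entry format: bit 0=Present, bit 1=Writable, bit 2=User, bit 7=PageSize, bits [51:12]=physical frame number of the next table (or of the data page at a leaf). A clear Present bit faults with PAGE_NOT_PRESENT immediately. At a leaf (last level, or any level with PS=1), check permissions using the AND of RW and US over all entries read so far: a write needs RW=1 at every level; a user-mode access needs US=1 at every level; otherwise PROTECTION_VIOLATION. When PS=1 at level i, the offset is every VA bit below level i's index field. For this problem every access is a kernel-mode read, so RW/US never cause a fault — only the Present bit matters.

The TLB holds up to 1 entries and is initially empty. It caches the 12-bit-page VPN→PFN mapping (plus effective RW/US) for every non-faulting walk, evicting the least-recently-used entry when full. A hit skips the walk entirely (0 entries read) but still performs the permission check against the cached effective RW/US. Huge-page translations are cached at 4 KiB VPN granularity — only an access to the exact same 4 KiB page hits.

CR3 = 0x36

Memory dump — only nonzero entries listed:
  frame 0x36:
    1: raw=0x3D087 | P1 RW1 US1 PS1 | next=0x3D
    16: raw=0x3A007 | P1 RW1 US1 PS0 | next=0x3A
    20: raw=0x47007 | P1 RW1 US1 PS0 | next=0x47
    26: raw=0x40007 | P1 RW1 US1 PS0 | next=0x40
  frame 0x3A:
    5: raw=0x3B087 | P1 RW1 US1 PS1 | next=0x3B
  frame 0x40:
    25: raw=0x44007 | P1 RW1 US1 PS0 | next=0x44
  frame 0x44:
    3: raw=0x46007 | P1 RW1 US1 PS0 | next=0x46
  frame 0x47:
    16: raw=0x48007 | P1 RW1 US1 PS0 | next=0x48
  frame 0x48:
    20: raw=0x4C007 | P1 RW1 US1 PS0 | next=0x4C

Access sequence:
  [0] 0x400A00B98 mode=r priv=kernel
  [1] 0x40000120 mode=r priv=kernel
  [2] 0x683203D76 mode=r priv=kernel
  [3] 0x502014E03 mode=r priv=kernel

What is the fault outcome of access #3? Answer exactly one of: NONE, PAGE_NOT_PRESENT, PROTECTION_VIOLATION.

Trace:
#0 VA=0x400A00B98 (r,kernel):
  lvl0: tbl 0x36, slot 16 ⇒ 0x3A007 (P1/RW1/US1/PS0)
  lvl1: tbl 0x3A, slot 5 ⇒ 0x3B087 (P1/RW1/US1/PS1)
  ⇒ phys 0x3BB98 (huge @L1)  [2 reads]
#1 VA=0x40000120 (r,kernel):
  lvl0: tbl 0x36, slot 1 ⇒ 0x3D087 (P1/RW1/US1/PS1)
  ⇒ phys 0x3D120 (huge @L0)  [1 reads]
#2 VA=0x683203D76 (r,kernel):
  lvl0: tbl 0x36, slot 26 ⇒ 0x40007 (P1/RW1/US1/PS0)
  lvl1: tbl 0x40, slot 25 ⇒ 0x44007 (P1/RW1/US1/PS0)
  lvl2: tbl 0x44, slot 3 ⇒ 0x46007 (P1/RW1/US1/PS0)
  ⇒ phys 0x46D76  [3 reads]
#3 VA=0x502014E03 (r,kernel):
  lvl0: tbl 0x36, slot 20 ⇒ 0x47007 (P1/RW1/US1/PS0)
  lvl1: tbl 0x47, slot 16 ⇒ 0x48007 (P1/RW1/US1/PS0)
  lvl2: tbl 0x48, slot 20 ⇒ 0x4C007 (P1/RW1/US1/PS0)
  ⇒ phys 0x4CE03  [3 reads]

Access #3 fault: NONE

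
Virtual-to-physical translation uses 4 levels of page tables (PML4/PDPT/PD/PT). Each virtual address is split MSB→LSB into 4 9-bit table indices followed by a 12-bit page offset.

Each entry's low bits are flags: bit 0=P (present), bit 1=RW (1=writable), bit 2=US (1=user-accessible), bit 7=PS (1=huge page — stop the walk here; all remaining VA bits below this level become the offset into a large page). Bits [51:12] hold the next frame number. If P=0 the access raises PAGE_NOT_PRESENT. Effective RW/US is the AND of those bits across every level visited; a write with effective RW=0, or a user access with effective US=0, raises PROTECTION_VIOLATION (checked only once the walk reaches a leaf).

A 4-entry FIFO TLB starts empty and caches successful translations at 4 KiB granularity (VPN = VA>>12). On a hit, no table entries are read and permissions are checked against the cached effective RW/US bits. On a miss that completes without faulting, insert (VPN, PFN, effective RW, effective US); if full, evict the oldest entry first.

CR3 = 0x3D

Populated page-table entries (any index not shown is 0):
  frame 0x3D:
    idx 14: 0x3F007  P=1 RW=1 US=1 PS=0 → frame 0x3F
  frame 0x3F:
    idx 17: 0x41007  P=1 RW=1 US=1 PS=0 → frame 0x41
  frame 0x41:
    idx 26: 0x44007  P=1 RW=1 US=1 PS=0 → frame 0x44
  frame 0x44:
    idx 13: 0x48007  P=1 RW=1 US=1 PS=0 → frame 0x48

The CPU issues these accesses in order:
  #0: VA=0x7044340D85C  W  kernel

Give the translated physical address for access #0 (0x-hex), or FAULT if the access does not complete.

Per-access translation:
#0 VA=0x7044340D85C (w,kernel):
  lvl0: tbl 0x3D, slot 14 ⇒ 0x3F007 (P1/RW1/US1/PS0)
  lvl1: tbl 0x3F, slot 17 ⇒ 0x41007 (P1/RW1/US1/PS0)
  lvl2: tbl 0x41, slot 26 ⇒ 0x44007 (P1/RW1/US1/PS0)
  lvl3: tbl 0x44, slot 13 ⇒ 0x48007 (P1/RW1/US1/PS0)
  ✓ 0x4885C  — 4 lookups

Access #0 PA: 0x4885C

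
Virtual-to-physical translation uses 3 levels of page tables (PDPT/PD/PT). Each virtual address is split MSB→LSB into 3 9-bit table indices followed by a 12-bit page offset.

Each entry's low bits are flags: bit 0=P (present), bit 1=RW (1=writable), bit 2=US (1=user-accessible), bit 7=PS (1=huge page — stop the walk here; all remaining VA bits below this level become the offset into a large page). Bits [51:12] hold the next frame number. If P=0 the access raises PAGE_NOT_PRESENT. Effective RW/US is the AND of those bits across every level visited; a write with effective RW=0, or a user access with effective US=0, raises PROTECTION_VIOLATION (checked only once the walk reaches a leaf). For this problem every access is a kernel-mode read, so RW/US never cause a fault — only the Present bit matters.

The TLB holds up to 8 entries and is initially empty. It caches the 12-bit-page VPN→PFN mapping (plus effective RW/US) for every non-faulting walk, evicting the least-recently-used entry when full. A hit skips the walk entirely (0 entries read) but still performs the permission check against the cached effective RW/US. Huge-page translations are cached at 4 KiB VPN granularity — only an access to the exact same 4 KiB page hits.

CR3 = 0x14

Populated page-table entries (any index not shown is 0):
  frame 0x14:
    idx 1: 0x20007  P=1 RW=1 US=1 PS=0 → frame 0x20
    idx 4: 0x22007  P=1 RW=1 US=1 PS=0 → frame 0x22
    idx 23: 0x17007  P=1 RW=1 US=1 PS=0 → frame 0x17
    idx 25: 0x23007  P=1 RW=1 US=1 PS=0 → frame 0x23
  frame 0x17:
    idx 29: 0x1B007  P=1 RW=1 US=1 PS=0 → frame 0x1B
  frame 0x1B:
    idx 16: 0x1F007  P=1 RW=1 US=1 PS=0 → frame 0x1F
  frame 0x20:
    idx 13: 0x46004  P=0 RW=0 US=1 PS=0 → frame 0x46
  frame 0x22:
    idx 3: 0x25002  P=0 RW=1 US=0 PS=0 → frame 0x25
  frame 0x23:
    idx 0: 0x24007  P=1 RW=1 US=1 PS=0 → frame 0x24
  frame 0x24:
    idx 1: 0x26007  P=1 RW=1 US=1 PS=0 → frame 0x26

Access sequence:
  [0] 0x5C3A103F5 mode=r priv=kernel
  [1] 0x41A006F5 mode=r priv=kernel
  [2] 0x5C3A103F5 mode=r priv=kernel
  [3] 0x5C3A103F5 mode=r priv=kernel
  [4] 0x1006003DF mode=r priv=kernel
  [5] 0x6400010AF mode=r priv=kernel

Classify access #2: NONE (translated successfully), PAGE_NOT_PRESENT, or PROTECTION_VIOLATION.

Walk each access:
#0 VA=0x5C3A103F5 (r,kernel):
  [0] read 0x14 idx=23: raw=0x17007 flags P=1 W=1 U=1 S=0
  [1] read 0x17 idx=29: raw=0x1B007 flags P=1 W=1 U=1 S=0
  [2] read 0x1B idx=16: raw=0x1F007 flags P=1 W=1 U=1 S=0
  → PA=0x1F3F5  (3 entries read)
#1 VA=0x41A006F5 (r,kernel):
  [0] read 0x14 idx=1: raw=0x20007 flags P=1 W=1 U=1 S=0
  [1] read 0x20 idx=13: raw=0x46004 flags P=0 W=0 U=1 S=0
  → PAGE_NOT_PRESENT  (2 entries read)
#2 VA=0x5C3A103F5 (r,kernel):
  TLB hit vpn=0x5C3A10 → PA=0x1F3F5
#3 VA=0x5C3A103F5 (r,kernel):
  TLB hit vpn=0x5C3A10 → PA=0x1F3F5
#4 VA=0x1006003DF (r,kernel):
  [0] read 0x14 idx=4: raw=0x22007 flags P=1 W=1 U=1 S=0
  [1] read 0x22 idx=3: raw=0x25002 flags P=0 W=1 U=0 S=0
  → PAGE_NOT_PRESENT  (2 entries read)
#5 VA=0x6400010AF (r,kernel):
  [0] read 0x14 idx=25: raw=0x23007 flags P=1 W=1 U=1 S=0
  [1] read 0x23 idx=0: raw=0x24007 flags P=1 W=1 U=1 S=0
  [2] read 0x24 idx=1: raw=0x26007 flags P=1 W=1 U=1 S=0
  → PA=0x260AF  (3 entries read)

Access #2 fault: NONE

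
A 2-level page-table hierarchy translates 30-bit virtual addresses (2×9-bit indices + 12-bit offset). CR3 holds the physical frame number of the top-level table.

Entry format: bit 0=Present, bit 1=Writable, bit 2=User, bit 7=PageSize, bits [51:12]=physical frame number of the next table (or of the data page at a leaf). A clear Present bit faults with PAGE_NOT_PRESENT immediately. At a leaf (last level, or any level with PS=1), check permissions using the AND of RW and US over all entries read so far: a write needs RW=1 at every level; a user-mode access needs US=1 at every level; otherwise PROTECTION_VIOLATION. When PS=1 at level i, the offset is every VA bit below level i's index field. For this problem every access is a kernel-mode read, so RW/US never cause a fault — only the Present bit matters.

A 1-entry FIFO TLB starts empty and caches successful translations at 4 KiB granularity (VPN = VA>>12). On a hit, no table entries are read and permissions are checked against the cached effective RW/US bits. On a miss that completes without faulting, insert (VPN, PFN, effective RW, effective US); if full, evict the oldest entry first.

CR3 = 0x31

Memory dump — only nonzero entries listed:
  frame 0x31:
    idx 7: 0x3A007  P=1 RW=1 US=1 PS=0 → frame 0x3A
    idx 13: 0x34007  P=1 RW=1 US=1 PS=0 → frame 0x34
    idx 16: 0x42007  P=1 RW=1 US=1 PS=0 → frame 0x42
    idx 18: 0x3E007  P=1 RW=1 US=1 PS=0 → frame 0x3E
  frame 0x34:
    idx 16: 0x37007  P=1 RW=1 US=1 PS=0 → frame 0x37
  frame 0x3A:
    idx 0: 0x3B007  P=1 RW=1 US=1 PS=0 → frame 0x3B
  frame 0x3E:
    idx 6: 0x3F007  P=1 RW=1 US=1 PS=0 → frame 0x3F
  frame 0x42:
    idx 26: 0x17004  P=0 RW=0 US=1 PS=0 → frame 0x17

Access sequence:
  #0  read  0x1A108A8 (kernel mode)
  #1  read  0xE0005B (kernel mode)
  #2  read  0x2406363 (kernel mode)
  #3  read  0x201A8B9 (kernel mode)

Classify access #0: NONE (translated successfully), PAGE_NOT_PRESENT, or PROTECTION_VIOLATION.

Walk each access:
#0 VA=0x1A108A8 (r,kernel):
  L0 @0x31[13] → 0x34007  P=1,RW=1,US=1,PS=0
  L1 @0x34[16] → 0x37007  P=1,RW=1,US=1,PS=0
  → PA=0x378A8  (2 entries read)
#1 VA=0xE0005B (r,kernel):
  L0 @0x31[7] → 0x3A007  P=1,RW=1,US=1,PS=0
  L1 @0x3A[0] → 0x3B007  P=1,RW=1,US=1,PS=0
  → PA=0x3B05B  (2 entries read)
#2 VA=0x2406363 (r,kernel):
  L0 @0x31[18] → 0x3E007  P=1,RW=1,US=1,PS=0
  L1 @0x3E[6] → 0x3F007  P=1,RW=1,US=1,PS=0
  → PA=0x3F363  (2 entries read)
#3 VA=0x201A8B9 (r,kernel):
  L0 @0x31[16] → 0x42007  P=1,RW=1,US=1,PS=0
  L1 @0x42[26] → 0x17004  P=0,RW=0,US=1,PS=0
  ⇒ fault: PAGE_NOT_PRESENT  — 2 lookups

Access #0 fault: NONE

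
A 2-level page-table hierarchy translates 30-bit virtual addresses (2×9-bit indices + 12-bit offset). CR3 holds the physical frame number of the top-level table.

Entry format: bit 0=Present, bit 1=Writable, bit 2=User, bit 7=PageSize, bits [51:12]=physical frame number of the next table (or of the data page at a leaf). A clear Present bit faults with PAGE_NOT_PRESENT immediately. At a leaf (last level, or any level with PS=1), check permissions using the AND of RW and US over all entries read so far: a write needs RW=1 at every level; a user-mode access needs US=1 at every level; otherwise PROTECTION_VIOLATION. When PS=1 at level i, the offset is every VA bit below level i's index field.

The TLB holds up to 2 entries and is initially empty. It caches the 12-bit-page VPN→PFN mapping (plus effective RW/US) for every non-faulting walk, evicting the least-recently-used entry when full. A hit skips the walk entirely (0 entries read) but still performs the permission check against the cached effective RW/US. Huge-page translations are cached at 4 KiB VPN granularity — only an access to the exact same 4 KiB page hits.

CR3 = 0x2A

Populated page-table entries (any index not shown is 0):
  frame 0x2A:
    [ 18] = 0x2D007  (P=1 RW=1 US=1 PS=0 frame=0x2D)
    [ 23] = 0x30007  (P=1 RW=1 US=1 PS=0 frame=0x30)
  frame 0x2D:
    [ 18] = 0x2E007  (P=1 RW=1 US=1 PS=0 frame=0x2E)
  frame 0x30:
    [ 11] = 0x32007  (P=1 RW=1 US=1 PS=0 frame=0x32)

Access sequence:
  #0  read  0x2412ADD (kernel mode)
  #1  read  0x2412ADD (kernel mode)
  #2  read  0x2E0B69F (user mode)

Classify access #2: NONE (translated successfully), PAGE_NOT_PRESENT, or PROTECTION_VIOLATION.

Per-access translation:
#0 VA=0x2412ADD (r,kernel):
  L0 @0x2A[18] → 0x2D007  P=1,RW=1,US=1,PS=0
  L1 @0x2D[18] → 0x2E007  P=1,RW=1,US=1,PS=0
  ✓ 0x2EADD  — 2 lookups
#1 VA=0x2412ADD (r,kernel):
  TLB hit vpn=0x2412 → PA=0x2EADD
#2 VA=0x2E0B69F (r,user):
  L0 @0x2A[23] → 0x30007  P=1,RW=1,US=1,PS=0
  L1 @0x30[11] → 0x32007  P=1,RW=1,US=1,PS=0
  ✓ 0x3269F  — 2 lookups

Access #2 fault: NONE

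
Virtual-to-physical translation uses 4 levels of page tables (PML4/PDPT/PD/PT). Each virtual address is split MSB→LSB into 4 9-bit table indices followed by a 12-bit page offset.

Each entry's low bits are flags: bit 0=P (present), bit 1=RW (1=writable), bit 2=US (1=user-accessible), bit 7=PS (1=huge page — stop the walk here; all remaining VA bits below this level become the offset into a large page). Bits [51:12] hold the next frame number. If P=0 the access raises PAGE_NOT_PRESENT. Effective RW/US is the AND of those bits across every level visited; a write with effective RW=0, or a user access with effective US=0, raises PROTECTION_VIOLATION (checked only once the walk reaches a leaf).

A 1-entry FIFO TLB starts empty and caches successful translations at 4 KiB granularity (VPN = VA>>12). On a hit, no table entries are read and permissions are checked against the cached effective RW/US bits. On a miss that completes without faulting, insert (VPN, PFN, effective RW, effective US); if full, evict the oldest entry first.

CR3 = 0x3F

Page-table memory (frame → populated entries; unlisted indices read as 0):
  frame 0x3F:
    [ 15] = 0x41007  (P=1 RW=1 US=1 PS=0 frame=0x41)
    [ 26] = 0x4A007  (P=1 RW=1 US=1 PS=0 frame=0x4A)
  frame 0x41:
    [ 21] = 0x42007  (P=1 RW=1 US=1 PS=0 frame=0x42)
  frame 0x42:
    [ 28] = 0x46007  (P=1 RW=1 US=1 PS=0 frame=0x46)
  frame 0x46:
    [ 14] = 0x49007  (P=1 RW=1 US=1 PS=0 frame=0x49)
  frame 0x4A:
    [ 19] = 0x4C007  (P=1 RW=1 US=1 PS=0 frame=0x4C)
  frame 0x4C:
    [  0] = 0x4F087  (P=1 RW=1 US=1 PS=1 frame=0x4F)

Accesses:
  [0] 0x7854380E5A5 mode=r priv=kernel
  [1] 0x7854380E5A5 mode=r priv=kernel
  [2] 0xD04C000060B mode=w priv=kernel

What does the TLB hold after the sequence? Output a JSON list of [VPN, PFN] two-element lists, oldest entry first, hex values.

Walk each access:
#0 VA=0x7854380E5A5 (r,kernel):
  L0: frame=0x3F idx=15 entry=0x41007 [P=1 RW=1 US=1 PS=0]
  L1: frame=0x41 idx=21 entry=0x42007 [P=1 RW=1 US=1 PS=0]
  L2: frame=0x42 idx=28 entry=0x46007 [P=1 RW=1 US=1 PS=0]
  L3: frame=0x46 idx=14 entry=0x49007 [P=1 RW=1 US=1 PS=0]
  ⇒ phys 0x495A5  [4 reads]
#1 VA=0x7854380E5A5 (r,kernel):
  TLB hit vpn=0x7854380E → PA=0x495A5
#2 VA=0xD04C000060B (w,kernel):
  L0: frame=0x3F idx=26 entry=0x4A007 [P=1 RW=1 US=1 PS=0]
  L1: frame=0x4A idx=19 entry=0x4C007 [P=1 RW=1 US=1 PS=0]
  L2: frame=0x4C idx=0 entry=0x4F087 [P=1 RW=1 US=1 PS=1]
  ⇒ phys 0x4F60B (huge @L2)  [3 reads]

TLB: [["0xD04C0000", "0x4F"]]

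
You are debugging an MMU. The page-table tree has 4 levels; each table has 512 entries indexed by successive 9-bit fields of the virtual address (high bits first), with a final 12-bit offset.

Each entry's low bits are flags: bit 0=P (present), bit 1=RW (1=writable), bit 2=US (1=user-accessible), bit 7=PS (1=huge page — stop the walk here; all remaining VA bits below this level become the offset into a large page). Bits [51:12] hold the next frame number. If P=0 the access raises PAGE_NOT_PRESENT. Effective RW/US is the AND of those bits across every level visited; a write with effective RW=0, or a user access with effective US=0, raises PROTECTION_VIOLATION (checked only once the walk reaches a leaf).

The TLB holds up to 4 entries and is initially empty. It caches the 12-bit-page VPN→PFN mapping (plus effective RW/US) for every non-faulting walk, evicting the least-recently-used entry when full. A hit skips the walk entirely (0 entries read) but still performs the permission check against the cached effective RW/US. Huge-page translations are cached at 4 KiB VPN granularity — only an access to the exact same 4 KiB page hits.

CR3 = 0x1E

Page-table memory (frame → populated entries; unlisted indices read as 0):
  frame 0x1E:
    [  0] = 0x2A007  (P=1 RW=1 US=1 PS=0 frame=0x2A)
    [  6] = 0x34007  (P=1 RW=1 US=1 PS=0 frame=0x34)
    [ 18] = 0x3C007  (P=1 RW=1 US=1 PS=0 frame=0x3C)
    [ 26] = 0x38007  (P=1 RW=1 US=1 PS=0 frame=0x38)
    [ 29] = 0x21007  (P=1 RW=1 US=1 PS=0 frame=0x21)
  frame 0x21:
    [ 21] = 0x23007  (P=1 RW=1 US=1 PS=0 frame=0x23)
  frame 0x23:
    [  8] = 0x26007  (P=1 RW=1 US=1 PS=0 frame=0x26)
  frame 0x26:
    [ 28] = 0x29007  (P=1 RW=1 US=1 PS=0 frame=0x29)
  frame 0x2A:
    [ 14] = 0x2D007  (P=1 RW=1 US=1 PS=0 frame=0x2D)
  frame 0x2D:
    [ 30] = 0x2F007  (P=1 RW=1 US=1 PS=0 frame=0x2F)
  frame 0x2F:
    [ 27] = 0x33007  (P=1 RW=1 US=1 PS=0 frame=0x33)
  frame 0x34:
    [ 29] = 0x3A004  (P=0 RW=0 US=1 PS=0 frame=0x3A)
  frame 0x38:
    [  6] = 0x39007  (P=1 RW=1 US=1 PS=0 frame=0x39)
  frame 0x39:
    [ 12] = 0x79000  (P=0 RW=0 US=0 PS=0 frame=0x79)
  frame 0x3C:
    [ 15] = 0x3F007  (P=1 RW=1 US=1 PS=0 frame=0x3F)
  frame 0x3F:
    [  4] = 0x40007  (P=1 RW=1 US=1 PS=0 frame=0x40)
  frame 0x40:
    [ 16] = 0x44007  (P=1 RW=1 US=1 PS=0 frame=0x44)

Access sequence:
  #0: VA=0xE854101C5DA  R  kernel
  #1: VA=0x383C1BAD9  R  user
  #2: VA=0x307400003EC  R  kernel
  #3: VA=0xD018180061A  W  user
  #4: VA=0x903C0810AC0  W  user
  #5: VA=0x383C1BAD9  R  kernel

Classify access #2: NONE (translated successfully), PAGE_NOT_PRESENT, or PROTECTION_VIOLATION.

Per-access translation:
#0 VA=0xE854101C5DA (r,kernel):
  [0] read 0x1E idx=29: raw=0x21007 flags P=1 W=1 U=1 S=0
  [1] read 0x21 idx=21: raw=0x23007 flags P=1 W=1 U=1 S=0
  [2] read 0x23 idx=8: raw=0x26007 flags P=1 W=1 U=1 S=0
  [3] read 0x26 idx=28: raw=0x29007 flags P=1 W=1 U=1 S=0
  ⇒ phys 0x295DA  [4 reads]
#1 VA=0x383C1BAD9 (r,user):
  [0] read 0x1E idx=0: raw=0x2A007 flags P=1 W=1 U=1 S=0
  [1] read 0x2A idx=14: raw=0x2D007 flags P=1 W=1 U=1 S=0
  [2] read 0x2D idx=30: raw=0x2F007 flags P=1 W=1 U=1 S=0
  [3] read 0x2F idx=27: raw=0x33007 flags P=1 W=1 U=1 S=0
  ⇒ phys 0x33AD9  [4 reads]
#2 VA=0x307400003EC (r,kernel):
  [0] read 0x1E idx=6: raw=0x34007 flags P=1 W=1 U=1 S=0
  [1] read 0x34 idx=29: raw=0x3A004 flags P=0 W=0 U=1 S=0
  ✗ PAGE_NOT_PRESENT  [2 reads]
#3 VA=0xD018180061A (w,user):
  [0] read 0x1E idx=26: raw=0x38007 flags P=1 W=1 U=1 S=0
  [1] read 0x38 idx=6: raw=0x39007 flags P=1 W=1 U=1 S=0
  [2] read 0x39 idx=12: raw=0x79000 flags P=0 W=0 U=0 S=0
  ✗ PAGE_NOT_PRESENT  [3 reads]
#4 VA=0x903C0810AC0 (w,user):
  [0] read 0x1E idx=18: raw=0x3C007 flags P=1 W=1 U=1 S=0
  [1] read 0x3C idx=15: raw=0x3F007 flags P=1 W=1 U=1 S=0
  [2] read 0x3F idx=4: raw=0x40007 flags P=1 W=1 U=1 S=0
  [3] read 0x40 idx=16: raw=0x44007 flags P=1 W=1 U=1 S=0
  ⇒ phys 0x44AC0  [4 reads]
#5 VA=0x383C1BAD9 (r,kernel):
  TLB hit vpn=0x383C1B → PA=0x33AD9

Access #2 fault: PAGE_NOT_PRESENT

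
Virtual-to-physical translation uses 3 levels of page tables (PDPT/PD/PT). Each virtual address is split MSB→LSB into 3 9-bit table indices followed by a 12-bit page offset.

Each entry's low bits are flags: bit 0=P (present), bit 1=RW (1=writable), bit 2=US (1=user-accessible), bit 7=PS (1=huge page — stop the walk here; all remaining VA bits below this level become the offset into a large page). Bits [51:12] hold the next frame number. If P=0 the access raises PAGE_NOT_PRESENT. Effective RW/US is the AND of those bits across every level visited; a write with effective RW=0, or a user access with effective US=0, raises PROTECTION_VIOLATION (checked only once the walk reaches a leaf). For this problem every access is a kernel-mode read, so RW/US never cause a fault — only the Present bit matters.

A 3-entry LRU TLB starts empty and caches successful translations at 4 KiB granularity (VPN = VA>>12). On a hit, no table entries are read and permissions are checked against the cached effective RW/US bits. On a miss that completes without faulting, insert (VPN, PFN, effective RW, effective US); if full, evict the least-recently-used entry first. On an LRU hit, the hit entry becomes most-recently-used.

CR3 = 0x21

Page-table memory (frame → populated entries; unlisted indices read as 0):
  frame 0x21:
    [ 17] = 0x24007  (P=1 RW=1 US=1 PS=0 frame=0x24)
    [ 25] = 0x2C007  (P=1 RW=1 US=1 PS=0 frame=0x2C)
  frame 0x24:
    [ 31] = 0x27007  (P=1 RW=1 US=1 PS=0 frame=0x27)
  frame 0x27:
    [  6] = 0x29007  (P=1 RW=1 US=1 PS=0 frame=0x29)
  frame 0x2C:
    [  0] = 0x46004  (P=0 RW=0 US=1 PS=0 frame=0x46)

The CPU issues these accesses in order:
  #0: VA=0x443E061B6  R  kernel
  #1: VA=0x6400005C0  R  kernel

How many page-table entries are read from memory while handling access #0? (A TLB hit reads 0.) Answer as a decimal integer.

Per-access translation:
#0 VA=0x443E061B6 (r,kernel):
  [0] read 0x21 idx=17: raw=0x24007 flags P=1 W=1 U=1 S=0
  [1] read 0x24 idx=31: raw=0x27007 flags P=1 W=1 U=1 S=0
  [2] read 0x27 idx=6: raw=0x29007 flags P=1 W=1 U=1 S=0
  ⇒ phys 0x291B6  [3 reads]
#1 VA=0x6400005C0 (r,kernel):
  [0] read 0x21 idx=25: raw=0x2C007 flags P=1 W=1 U=1 S=0
  [1] read 0x2C idx=0: raw=0x46004 flags P=0 W=0 U=1 S=0
  ✗ PAGE_NOT_PRESENT  [2 reads]

Entries read for #0: 3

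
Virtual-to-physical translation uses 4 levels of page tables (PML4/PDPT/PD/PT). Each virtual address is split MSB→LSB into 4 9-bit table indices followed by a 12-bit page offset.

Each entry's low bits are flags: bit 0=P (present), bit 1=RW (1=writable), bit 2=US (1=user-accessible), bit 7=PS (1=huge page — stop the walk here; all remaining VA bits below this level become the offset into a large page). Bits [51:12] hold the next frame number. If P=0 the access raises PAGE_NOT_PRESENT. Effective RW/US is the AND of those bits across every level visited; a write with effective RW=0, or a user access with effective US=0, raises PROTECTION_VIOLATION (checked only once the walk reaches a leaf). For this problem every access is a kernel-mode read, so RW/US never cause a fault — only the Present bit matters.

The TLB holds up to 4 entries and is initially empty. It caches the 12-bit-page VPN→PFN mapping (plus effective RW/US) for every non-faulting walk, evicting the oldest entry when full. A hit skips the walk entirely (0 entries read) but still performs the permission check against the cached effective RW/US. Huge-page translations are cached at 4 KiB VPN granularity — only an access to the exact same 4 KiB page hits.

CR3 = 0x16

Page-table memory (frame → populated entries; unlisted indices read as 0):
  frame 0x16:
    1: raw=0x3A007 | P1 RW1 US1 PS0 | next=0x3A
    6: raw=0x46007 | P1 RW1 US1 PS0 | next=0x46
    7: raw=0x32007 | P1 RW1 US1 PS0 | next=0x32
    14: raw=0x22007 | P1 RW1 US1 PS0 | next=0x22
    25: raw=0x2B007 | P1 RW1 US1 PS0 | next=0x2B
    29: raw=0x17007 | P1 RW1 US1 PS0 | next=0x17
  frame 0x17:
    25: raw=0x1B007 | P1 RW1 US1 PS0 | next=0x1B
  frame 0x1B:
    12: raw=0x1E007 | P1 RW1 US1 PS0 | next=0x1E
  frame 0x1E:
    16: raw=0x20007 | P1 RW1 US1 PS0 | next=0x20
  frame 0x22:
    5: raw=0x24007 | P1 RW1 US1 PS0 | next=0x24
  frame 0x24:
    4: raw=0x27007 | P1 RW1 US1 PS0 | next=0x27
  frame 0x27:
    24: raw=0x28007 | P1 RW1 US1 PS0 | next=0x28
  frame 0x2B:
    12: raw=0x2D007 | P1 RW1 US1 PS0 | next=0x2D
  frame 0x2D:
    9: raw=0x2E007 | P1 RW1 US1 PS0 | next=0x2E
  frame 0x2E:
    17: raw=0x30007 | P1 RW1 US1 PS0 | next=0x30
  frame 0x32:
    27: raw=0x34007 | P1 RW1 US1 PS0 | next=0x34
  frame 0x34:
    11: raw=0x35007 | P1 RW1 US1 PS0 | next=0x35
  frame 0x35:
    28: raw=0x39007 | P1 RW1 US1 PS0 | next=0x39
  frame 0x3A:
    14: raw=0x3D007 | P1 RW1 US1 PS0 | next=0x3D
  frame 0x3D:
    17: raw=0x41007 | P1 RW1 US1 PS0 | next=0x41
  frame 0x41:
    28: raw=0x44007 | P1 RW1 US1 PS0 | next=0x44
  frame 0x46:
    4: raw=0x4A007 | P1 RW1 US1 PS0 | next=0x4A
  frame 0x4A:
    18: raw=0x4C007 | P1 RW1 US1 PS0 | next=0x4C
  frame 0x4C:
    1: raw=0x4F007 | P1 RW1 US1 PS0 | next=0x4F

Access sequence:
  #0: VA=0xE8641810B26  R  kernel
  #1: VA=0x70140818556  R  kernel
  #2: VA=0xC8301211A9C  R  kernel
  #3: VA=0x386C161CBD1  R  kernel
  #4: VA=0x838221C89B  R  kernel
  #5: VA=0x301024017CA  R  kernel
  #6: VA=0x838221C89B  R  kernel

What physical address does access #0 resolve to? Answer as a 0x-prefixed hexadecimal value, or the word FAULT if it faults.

Per-access translation:
#0 VA=0xE8641810B26 (r,kernel):
  L0 @0x16[29] → 0x17007  P=1,RW=1,US=1,PS=0
  L1 @0x17[25] → 0x1B007  P=1,RW=1,US=1,PS=0
  L2 @0x1B[12] → 0x1E007  P=1,RW=1,US=1,PS=0
  L3 @0x1E[16] → 0x20007  P=1,RW=1,US=1,PS=0
  → PA=0x20B26  (4 entries read)
#1 VA=0x70140818556 (r,kernel):
  L0 @0x16[14] → 0x22007  P=1,RW=1,US=1,PS=0
  L1 @0x22[5] → 0x24007  P=1,RW=1,US=1,PS=0
  L2 @0x24[4] → 0x27007  P=1,RW=1,US=1,PS=0
  L3 @0x27[24] → 0x28007  P=1,RW=1,US=1,PS=0
  → PA=0x28556  (4 entries read)
#2 VA=0xC8301211A9C (r,kernel):
  L0 @0x16[25] → 0x2B007  P=1,RW=1,US=1,PS=0
  L1 @0x2B[12] → 0x2D007  P=1,RW=1,US=1,PS=0
  L2 @0x2D[9] → 0x2E007  P=1,RW=1,US=1,PS=0
  L3 @0x2E[17] → 0x30007  P=1,RW=1,US=1,PS=0
  → PA=0x30A9C  (4 entries read)
#3 VA=0x386C161CBD1 (r,kernel):
  L0 @0x16[7] → 0x32007  P=1,RW=1,US=1,PS=0
  L1 @0x32[27] → 0x34007  P=1,RW=1,US=1,PS=0
  L2 @0x34[11] → 0x35007  P=1,RW=1,US=1,PS=0
  L3 @0x35[28] → 0x39007  P=1,RW=1,US=1,PS=0
  → PA=0x39BD1  (4 entries read)
#4 VA=0x838221C89B (r,kernel):
  L0 @0x16[1] → 0x3A007  P=1,RW=1,US=1,PS=0
  L1 @0x3A[14] → 0x3D007  P=1,RW=1,US=1,PS=0
  L2 @0x3D[17] → 0x41007  P=1,RW=1,US=1,PS=0
  L3 @0x41[28] → 0x44007  P=1,RW=1,US=1,PS=0
  → PA=0x4489B  (4 entries read)
#5 VA=0x301024017CA (r,kernel):
  L0 @0x16[6] → 0x46007  P=1,RW=1,US=1,PS=0
  L1 @0x46[4] → 0x4A007  P=1,RW=1,US=1,PS=0
  L2 @0x4A[18] → 0x4C007  P=1,RW=1,US=1,PS=0
  L3 @0x4C[1] → 0x4F007  P=1,RW=1,US=1,PS=0
  → PA=0x4F7CA  (4 entries read)
#6 VA=0x838221C89B (r,kernel):
  TLB hit vpn=0x838221C → PA=0x4489B

Access #0 PA: 0x20B26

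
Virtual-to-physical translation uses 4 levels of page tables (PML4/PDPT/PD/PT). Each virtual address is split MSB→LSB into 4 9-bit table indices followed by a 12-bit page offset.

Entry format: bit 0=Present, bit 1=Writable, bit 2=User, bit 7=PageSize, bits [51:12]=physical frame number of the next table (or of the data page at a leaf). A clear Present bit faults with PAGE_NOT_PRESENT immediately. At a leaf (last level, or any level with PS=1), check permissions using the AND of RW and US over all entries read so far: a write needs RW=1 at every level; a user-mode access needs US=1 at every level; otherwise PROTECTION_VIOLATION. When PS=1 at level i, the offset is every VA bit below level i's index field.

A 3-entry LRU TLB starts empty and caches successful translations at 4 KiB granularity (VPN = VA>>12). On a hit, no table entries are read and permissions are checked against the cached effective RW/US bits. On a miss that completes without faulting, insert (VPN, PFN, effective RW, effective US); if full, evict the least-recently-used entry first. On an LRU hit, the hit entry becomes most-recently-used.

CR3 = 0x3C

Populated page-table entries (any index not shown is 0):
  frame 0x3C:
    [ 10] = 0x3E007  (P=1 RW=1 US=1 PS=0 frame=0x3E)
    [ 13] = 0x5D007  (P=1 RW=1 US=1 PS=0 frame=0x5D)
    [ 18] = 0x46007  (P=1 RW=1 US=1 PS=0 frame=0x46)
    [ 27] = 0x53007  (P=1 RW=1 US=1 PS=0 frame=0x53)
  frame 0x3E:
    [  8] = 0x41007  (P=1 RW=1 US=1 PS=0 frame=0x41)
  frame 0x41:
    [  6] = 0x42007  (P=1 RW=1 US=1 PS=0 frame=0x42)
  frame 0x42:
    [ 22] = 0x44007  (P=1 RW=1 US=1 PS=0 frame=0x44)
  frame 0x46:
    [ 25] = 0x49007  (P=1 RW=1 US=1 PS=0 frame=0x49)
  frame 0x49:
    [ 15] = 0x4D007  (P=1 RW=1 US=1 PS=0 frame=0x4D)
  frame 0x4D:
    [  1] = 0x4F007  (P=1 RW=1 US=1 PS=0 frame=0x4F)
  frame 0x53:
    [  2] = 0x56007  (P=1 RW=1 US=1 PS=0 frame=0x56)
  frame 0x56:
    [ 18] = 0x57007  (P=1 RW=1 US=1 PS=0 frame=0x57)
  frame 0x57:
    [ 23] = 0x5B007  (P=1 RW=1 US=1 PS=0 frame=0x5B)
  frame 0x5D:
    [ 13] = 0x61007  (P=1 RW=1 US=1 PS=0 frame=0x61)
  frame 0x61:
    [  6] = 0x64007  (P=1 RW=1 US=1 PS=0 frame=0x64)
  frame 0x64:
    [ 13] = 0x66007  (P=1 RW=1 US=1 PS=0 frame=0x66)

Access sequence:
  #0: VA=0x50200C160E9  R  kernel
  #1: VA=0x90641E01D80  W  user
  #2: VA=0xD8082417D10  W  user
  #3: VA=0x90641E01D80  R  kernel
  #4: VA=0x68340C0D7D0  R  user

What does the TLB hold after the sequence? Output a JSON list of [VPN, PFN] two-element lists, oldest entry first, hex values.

Trace:
#0 VA=0x50200C160E9 (r,kernel):
  L0 @0x3C[10] → 0x3E007  P=1,RW=1,US=1,PS=0
  L1 @0x3E[8] → 0x41007  P=1,RW=1,US=1,PS=0
  L2 @0x41[6] → 0x42007  P=1,RW=1,US=1,PS=0
  L3 @0x42[22] → 0x44007  P=1,RW=1,US=1,PS=0
  ✓ 0x440E9  — 4 lookups
#1 VA=0x90641E01D80 (w,user):
  L0 @0x3C[18] → 0x46007  P=1,RW=1,US=1,PS=0
  L1 @0x46[25] → 0x49007  P=1,RW=1,US=1,PS=0
  L2 @0x49[15] → 0x4D007  P=1,RW=1,US=1,PS=0
  L3 @0x4D[1] → 0x4F007  P=1,RW=1,US=1,PS=0
  ✓ 0x4FD80  — 4 lookups
#2 VA=0xD8082417D10 (w,user):
  L0 @0x3C[27] → 0x53007  P=1,RW=1,US=1,PS=0
  L1 @0x53[2] → 0x56007  P=1,RW=1,US=1,PS=0
  L2 @0x56[18] → 0x57007  P=1,RW=1,US=1,PS=0
  L3 @0x57[23] → 0x5B007  P=1,RW=1,US=1,PS=0
  ✓ 0x5BD10  — 4 lookups
#3 VA=0x90641E01D80 (r,kernel):
  TLB hit vpn=0x90641E01 → PA=0x4FD80
#4 VA=0x68340C0D7D0 (r,user):
  L0 @0x3C[13] → 0x5D007  P=1,RW=1,US=1,PS=0
  L1 @0x5D[13] → 0x61007  P=1,RW=1,US=1,PS=0
  L2 @0x61[6] → 0x64007  P=1,RW=1,US=1,PS=0
  L3 @0x64[13] → 0x66007  P=1,RW=1,US=1,PS=0
  ✓ 0x667D0  — 4 lookups

TLB: [["0xD8082417", "0x5B"], ["0x90641E01", "0x4F"], ["0x68340C0D", "0x66"]]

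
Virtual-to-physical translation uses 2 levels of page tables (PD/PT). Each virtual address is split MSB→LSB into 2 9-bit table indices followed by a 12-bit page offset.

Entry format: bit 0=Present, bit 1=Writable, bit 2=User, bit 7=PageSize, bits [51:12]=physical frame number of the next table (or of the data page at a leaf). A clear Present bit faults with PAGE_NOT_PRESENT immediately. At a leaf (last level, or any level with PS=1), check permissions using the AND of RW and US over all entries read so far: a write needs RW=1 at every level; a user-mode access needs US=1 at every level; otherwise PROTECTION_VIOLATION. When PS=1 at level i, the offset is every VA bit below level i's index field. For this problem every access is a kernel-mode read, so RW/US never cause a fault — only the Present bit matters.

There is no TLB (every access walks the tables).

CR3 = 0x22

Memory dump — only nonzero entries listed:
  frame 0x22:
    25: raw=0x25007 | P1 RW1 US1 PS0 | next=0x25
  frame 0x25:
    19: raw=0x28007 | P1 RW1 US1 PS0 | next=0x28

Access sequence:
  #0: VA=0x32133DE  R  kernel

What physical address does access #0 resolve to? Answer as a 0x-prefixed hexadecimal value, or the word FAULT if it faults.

Walk each access:
#0 VA=0x32133DE (r,kernel):
  [0] read 0x22 idx=25: raw=0x25007 flags P=1 W=1 U=1 S=0
  [1] read 0x25 idx=19: raw=0x28007 flags P=1 W=1 U=1 S=0
  ✓ 0x283DE  — 2 lookups

Access #0 PA: 0x283DE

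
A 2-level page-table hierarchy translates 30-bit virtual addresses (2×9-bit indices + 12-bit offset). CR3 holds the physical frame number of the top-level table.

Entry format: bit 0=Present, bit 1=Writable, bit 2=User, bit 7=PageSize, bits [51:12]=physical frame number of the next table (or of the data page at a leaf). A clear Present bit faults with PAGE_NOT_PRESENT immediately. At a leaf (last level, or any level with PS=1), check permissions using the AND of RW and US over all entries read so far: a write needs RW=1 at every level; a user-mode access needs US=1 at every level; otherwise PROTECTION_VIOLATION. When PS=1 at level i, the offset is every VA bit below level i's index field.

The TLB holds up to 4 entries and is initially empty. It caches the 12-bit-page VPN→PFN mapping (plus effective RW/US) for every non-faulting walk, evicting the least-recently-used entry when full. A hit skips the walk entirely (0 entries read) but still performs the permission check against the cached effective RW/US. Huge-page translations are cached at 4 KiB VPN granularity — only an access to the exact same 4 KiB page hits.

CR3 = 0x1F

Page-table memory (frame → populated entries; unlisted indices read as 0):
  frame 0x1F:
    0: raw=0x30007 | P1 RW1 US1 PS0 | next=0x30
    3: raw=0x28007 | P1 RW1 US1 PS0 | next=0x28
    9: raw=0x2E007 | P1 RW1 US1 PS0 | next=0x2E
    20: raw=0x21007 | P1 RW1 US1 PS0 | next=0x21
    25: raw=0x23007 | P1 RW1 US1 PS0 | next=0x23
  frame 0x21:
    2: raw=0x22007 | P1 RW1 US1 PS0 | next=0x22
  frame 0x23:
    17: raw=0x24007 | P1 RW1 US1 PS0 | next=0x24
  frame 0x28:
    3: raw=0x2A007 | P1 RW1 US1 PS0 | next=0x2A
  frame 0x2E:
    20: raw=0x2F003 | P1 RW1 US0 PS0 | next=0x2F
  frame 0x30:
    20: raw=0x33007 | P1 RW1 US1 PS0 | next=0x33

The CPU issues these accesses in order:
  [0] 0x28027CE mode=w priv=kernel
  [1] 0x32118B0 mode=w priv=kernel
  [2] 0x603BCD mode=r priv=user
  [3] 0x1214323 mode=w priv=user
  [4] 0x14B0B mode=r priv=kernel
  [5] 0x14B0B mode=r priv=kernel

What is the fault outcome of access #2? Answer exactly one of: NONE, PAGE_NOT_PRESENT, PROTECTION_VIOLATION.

Walk each access:
#0 VA=0x28027CE (w,kernel):
  L0 @0x1F[20] → 0x21007  P=1,RW=1,US=1,PS=0
  L1 @0x21[2] → 0x22007  P=1,RW=1,US=1,PS=0
  ✓ 0x227CE  — 2 lookups
#1 VA=0x32118B0 (w,kernel):
  L0 @0x1F[25] → 0x23007  P=1,RW=1,US=1,PS=0
  L1 @0x23[17] → 0x24007  P=1,RW=1,US=1,PS=0
  ✓ 0x248B0  — 2 lookups
#2 VA=0x603BCD (r,user):
  L0 @0x1F[3] → 0x28007  P=1,RW=1,US=1,PS=0
  L1 @0x28[3] → 0x2A007  P=1,RW=1,US=1,PS=0
  ✓ 0x2ABCD  — 2 lookups
#3 VA=0x1214323 (w,user):
  L0 @0x1F[9] → 0x2E007  P=1,RW=1,US=1,PS=0
  L1 @0x2E[20] → 0x2F003  P=1,RW=1,US=0,PS=0
  ⇒ fault: PROTECTION_VIOLATION  — 2 lookups
#4 VA=0x14B0B (r,kernel):
  L0 @0x1F[0] → 0x30007  P=1,RW=1,US=1,PS=0
  L1 @0x30[20] → 0x33007  P=1,RW=1,US=1,PS=0
  ✓ 0x33B0B  — 2 lookups
#5 VA=0x14B0B (r,kernel):
  TLB hit vpn=0x14 → PA=0x33B0B

Access #2 fault: NONE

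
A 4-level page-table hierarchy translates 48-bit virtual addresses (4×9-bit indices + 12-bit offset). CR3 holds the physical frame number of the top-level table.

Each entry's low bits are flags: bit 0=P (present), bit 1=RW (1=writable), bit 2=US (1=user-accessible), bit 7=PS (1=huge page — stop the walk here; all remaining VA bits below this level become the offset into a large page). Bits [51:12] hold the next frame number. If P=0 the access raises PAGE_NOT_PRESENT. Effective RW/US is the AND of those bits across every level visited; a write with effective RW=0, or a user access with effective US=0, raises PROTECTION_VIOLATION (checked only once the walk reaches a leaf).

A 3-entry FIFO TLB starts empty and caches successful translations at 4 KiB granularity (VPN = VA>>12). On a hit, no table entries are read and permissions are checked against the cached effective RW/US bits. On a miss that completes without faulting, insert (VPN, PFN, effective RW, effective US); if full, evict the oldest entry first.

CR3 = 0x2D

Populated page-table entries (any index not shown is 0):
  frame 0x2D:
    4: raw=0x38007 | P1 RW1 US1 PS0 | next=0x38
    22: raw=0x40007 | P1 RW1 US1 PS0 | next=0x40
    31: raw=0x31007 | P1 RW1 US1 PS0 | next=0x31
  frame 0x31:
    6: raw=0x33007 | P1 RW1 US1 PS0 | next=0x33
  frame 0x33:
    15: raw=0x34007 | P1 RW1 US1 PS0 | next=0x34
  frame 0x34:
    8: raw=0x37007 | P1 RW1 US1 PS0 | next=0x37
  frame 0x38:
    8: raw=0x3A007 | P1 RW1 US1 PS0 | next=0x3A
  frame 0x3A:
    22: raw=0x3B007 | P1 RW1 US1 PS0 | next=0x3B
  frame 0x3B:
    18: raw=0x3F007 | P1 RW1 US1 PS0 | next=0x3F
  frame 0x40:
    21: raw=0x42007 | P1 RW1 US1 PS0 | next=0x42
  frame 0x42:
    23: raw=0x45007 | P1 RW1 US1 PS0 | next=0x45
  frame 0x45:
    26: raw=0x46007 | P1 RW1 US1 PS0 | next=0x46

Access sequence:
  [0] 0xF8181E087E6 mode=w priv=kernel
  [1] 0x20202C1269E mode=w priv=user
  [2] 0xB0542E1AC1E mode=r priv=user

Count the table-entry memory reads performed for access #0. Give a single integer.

Walk each access:
#0 VA=0xF8181E087E6 (w,kernel):
  L0 @0x2D[31] → 0x31007  P=1,RW=1,US=1,PS=0
  L1 @0x31[6] → 0x33007  P=1,RW=1,US=1,PS=0
  L2 @0x33[15] → 0x34007  P=1,RW=1,US=1,PS=0
  L3 @0x34[8] → 0x37007  P=1,RW=1,US=1,PS=0
  ✓ 0x377E6  — 4 lookups
#1 VA=0x20202C1269E (w,user):
  L0 @0x2D[4] → 0x38007  P=1,RW=1,US=1,PS=0
  L1 @0x38[8] → 0x3A007  P=1,RW=1,US=1,PS=0
  L2 @0x3A[22] → 0x3B007  P=1,RW=1,US=1,PS=0
  L3 @0x3B[18] → 0x3F007  P=1,RW=1,US=1,PS=0
  ✓ 0x3F69E  — 4 lookups
#2 VA=0xB0542E1AC1E (r,user):
  L0 @0x2D[22] → 0x40007  P=1,RW=1,US=1,PS=0
  L1 @0x40[21] → 0x42007  P=1,RW=1,US=1,PS=0
  L2 @0x42[23] → 0x45007  P=1,RW=1,US=1,PS=0
  L3 @0x45[26] → 0x46007  P=1,RW=1,US=1,PS=0
  ✓ 0x46C1E  — 4 lookups

Entries read for #0: 4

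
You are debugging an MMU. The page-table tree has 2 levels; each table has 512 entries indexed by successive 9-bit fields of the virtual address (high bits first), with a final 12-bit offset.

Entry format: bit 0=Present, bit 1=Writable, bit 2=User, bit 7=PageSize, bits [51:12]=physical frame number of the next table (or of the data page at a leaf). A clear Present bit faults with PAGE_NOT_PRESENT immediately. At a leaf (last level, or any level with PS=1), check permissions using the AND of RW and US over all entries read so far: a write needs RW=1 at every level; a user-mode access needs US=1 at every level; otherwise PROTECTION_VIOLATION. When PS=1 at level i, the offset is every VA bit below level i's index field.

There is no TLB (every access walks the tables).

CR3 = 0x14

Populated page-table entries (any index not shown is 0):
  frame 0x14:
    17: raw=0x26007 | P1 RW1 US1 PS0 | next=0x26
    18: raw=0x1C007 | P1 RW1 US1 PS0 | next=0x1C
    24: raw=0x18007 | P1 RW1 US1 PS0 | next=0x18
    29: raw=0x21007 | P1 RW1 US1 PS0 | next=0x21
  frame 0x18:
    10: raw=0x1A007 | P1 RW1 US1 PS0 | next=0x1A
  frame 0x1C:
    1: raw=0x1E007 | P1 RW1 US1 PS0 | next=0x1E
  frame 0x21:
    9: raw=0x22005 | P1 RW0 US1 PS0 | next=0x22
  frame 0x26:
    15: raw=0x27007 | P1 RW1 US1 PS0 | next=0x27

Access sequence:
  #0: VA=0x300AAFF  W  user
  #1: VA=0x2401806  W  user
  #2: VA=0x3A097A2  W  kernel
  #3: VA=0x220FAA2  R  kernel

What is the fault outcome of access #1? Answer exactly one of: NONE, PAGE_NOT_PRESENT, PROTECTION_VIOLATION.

Per-access translation:
#0 VA=0x300AAFF (w,user):
  [0] read 0x14 idx=24: raw=0x18007 flags P=1 W=1 U=1 S=0
  [1] read 0x18 idx=10: raw=0x1A007 flags P=1 W=1 U=1 S=0
  → PA=0x1AAFF  (2 entries read)
#1 VA=0x2401806 (w,user):
  [0] read 0x14 idx=18: raw=0x1C007 flags P=1 W=1 U=1 S=0
  [1] read 0x1C idx=1: raw=0x1E007 flags P=1 W=1 U=1 S=0
  → PA=0x1E806  (2 entries read)
#2 VA=0x3A097A2 (w,kernel):
  [0] read 0x14 idx=29: raw=0x21007 flags P=1 W=1 U=1 S=0
  [1] read 0x21 idx=9: raw=0x22005 flags P=1 W=0 U=1 S=0
  ✗ PROTECTION_VIOLATION  [2 reads]
#3 VA=0x220FAA2 (r,kernel):
  [0] read 0x14 idx=17: raw=0x26007 flags P=1 W=1 U=1 S=0
  [1] read 0x26 idx=15: raw=0x27007 flags P=1 W=1 U=1 S=0
  → PA=0x27AA2  (2 entries read)

Access #1 fault: NONE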